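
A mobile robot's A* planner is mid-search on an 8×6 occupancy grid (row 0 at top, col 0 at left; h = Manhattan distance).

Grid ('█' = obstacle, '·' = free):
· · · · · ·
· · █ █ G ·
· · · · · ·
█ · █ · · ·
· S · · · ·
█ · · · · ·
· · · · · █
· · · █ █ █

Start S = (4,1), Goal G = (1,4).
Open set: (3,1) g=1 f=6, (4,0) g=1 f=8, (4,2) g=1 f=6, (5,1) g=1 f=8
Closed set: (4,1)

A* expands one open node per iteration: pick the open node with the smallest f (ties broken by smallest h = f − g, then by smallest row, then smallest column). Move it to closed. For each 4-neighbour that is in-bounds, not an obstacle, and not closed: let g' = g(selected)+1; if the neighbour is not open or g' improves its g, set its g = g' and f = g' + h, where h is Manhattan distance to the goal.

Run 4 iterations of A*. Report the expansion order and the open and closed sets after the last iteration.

order=[(3,1) → (2,1) → (1,1) → (2,2)]; open=[(0,1) g=4 f=8, (1,0) g=4 f=8, (2,0) g=3 f=8, (2,3) g=4 f=6, (4,0) g=1 f=8, (4,2) g=1 f=6, (5,1) g=1 f=8]; closed=[(1,1), (2,1), (2,2), (3,1), (4,1)]

step 1: expand (3,1) (f=6, h=5) → closed; open now [(2,1) g=2 f=6, (4,0) g=1 f=8, (4,2) g=1 f=6, (5,1) g=1 f=8]
step 2: expand (2,1) (f=6, h=4) → closed; open now [(1,1) g=3 f=6, (2,0) g=3 f=8, (2,2) g=3 f=6, (4,0) g=1 f=8, (4,2) g=1 f=6, (5,1) g=1 f=8]
step 3: expand (1,1) (f=6, h=3) → closed; open now [(0,1) g=4 f=8, (1,0) g=4 f=8, (2,0) g=3 f=8, (2,2) g=3 f=6, (4,0) g=1 f=8, (4,2) g=1 f=6, (5,1) g=1 f=8]
step 4: expand (2,2) (f=6, h=3) → closed; open now [(0,1) g=4 f=8, (1,0) g=4 f=8, (2,0) g=3 f=8, (2,3) g=4 f=6, (4,0) g=1 f=8, (4,2) g=1 f=6, (5,1) g=1 f=8]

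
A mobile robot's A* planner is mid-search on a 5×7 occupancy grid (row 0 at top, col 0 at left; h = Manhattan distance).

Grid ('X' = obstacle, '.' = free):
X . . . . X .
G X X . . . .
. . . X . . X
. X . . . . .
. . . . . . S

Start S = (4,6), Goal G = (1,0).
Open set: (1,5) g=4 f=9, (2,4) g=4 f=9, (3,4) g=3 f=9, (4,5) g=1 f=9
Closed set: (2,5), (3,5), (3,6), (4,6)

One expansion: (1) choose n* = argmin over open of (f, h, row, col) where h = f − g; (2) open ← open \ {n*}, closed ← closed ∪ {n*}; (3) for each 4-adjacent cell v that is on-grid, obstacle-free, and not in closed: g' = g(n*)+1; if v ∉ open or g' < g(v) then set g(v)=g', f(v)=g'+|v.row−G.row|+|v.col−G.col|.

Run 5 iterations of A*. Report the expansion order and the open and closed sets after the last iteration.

step 1: expand (1,5) (f=9, h=5) → closed; open now [(1,4) g=5 f=9, (1,6) g=5 f=11, (2,4) g=4 f=9, (3,4) g=3 f=9, (4,5) g=1 f=9]
step 2: expand (1,4) (f=9, h=4) → closed; open now [(0,4) g=6 f=11, (1,3) g=6 f=9, (1,6) g=5 f=11, (2,4) g=4 f=9, (3,4) g=3 f=9, (4,5) g=1 f=9]
step 3: expand (1,3) (f=9, h=3) → closed; open now [(0,3) g=7 f=11, (0,4) g=6 f=11, (1,6) g=5 f=11, (2,4) g=4 f=9, (3,4) g=3 f=9, (4,5) g=1 f=9]
step 4: expand (2,4) (f=9, h=5) → closed; open now [(0,3) g=7 f=11, (0,4) g=6 f=11, (1,6) g=5 f=11, (3,4) g=3 f=9, (4,5) g=1 f=9]
step 5: expand (3,4) (f=9, h=6) → closed; open now [(0,3) g=7 f=11, (0,4) g=6 f=11, (1,6) g=5 f=11, (3,3) g=4 f=9, (4,4) g=4 f=11, (4,5) g=1 f=9]

order=[(1,5) → (1,4) → (1,3) → (2,4) → (3,4)]; open=[(0,3) g=7 f=11, (0,4) g=6 f=11, (1,6) g=5 f=11, (3,3) g=4 f=9, (4,4) g=4 f=11, (4,5) g=1 f=9]; closed=[(1,3), (1,4), (1,5), (2,4), (2,5), (3,4), (3,5), (3,6), (4,6)]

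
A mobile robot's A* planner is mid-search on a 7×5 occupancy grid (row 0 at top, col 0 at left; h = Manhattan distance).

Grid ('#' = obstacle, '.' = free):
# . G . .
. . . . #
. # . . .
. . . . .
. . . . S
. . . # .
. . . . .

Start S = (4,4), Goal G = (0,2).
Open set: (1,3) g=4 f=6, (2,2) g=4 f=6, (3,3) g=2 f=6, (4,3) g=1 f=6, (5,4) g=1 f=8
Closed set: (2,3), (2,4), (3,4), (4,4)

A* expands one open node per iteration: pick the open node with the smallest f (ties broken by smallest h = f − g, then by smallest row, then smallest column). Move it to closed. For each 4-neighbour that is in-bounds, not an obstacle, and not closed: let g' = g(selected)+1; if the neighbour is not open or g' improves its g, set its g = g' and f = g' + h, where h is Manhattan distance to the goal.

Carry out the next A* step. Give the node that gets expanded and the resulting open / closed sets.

step 1: expand (1,3) (f=6, h=2) → closed; open now [(0,3) g=5 f=6, (1,2) g=5 f=6, (2,2) g=4 f=6, (3,3) g=2 f=6, (4,3) g=1 f=6, (5,4) g=1 f=8]

expanded=(1,3); open=[(0,3) g=5 f=6, (1,2) g=5 f=6, (2,2) g=4 f=6, (3,3) g=2 f=6, (4,3) g=1 f=6, (5,4) g=1 f=8]; closed=[(1,3), (2,3), (2,4), (3,4), (4,4)]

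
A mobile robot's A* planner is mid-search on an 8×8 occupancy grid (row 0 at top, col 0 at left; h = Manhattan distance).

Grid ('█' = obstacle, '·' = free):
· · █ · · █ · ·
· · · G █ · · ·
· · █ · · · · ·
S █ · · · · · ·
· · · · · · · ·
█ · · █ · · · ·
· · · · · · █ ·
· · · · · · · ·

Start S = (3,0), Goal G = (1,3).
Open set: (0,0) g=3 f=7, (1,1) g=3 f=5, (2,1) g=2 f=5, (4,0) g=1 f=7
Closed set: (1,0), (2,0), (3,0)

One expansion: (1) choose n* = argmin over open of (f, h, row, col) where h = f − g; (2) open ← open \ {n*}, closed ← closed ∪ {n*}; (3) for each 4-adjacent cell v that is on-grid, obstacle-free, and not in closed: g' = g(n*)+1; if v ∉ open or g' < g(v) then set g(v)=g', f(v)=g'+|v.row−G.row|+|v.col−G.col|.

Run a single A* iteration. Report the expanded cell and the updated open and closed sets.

step 1: expand (1,1) (f=5, h=2) → closed; open now [(0,0) g=3 f=7, (0,1) g=4 f=7, (1,2) g=4 f=5, (2,1) g=2 f=5, (4,0) g=1 f=7]

expanded=(1,1); open=[(0,0) g=3 f=7, (0,1) g=4 f=7, (1,2) g=4 f=5, (2,1) g=2 f=5, (4,0) g=1 f=7]; closed=[(1,0), (1,1), (2,0), (3,0)]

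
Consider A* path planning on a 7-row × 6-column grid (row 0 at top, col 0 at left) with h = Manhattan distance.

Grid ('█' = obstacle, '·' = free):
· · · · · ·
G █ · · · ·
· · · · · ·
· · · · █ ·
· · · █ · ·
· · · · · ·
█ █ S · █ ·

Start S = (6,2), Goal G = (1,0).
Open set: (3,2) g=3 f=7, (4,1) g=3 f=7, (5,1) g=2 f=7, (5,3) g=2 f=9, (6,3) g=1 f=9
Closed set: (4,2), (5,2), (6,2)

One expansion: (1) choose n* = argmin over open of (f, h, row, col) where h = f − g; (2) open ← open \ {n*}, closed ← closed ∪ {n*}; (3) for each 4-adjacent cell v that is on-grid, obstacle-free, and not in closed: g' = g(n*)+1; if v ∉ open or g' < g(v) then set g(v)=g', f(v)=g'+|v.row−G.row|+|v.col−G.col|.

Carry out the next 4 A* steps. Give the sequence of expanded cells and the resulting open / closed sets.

step 1: expand (3,2) (f=7, h=4) → closed; open now [(2,2) g=4 f=7, (3,1) g=4 f=7, (3,3) g=4 f=9, (4,1) g=3 f=7, (5,1) g=2 f=7, (5,3) g=2 f=9, (6,3) g=1 f=9]
step 2: expand (2,2) (f=7, h=3) → closed; open now [(1,2) g=5 f=7, (2,1) g=5 f=7, (2,3) g=5 f=9, (3,1) g=4 f=7, (3,3) g=4 f=9, (4,1) g=3 f=7, (5,1) g=2 f=7, (5,3) g=2 f=9, (6,3) g=1 f=9]
step 3: expand (1,2) (f=7, h=2) → closed; open now [(0,2) g=6 f=9, (1,3) g=6 f=9, (2,1) g=5 f=7, (2,3) g=5 f=9, (3,1) g=4 f=7, (3,3) g=4 f=9, (4,1) g=3 f=7, (5,1) g=2 f=7, (5,3) g=2 f=9, (6,3) g=1 f=9]
step 4: expand (2,1) (f=7, h=2) → closed; open now [(0,2) g=6 f=9, (1,3) g=6 f=9, (2,0) g=6 f=7, (2,3) g=5 f=9, (3,1) g=4 f=7, (3,3) g=4 f=9, (4,1) g=3 f=7, (5,1) g=2 f=7, (5,3) g=2 f=9, (6,3) g=1 f=9]

order=[(3,2) → (2,2) → (1,2) → (2,1)]; open=[(0,2) g=6 f=9, (1,3) g=6 f=9, (2,0) g=6 f=7, (2,3) g=5 f=9, (3,1) g=4 f=7, (3,3) g=4 f=9, (4,1) g=3 f=7, (5,1) g=2 f=7, (5,3) g=2 f=9, (6,3) g=1 f=9]; closed=[(1,2), (2,1), (2,2), (3,2), (4,2), (5,2), (6,2)]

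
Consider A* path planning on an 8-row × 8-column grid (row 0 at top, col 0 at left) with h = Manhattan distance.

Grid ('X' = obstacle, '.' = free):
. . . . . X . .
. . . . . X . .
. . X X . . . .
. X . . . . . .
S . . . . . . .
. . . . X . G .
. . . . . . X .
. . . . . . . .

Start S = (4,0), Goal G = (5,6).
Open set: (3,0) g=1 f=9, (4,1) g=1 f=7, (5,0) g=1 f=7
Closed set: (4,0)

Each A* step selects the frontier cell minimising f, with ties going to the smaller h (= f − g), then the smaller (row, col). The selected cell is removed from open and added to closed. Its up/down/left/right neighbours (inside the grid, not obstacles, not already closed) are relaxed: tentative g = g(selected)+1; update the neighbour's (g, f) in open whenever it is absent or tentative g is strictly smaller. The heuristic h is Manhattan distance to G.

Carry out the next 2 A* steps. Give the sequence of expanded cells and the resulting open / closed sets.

order=[(4,1) → (4,2)]; open=[(3,0) g=1 f=9, (3,2) g=3 f=9, (4,3) g=3 f=7, (5,0) g=1 f=7, (5,1) g=2 f=7, (5,2) g=3 f=7]; closed=[(4,0), (4,1), (4,2)]

step 1: expand (4,1) (f=7, h=6) → closed; open now [(3,0) g=1 f=9, (4,2) g=2 f=7, (5,0) g=1 f=7, (5,1) g=2 f=7]
step 2: expand (4,2) (f=7, h=5) → closed; open now [(3,0) g=1 f=9, (3,2) g=3 f=9, (4,3) g=3 f=7, (5,0) g=1 f=7, (5,1) g=2 f=7, (5,2) g=3 f=7]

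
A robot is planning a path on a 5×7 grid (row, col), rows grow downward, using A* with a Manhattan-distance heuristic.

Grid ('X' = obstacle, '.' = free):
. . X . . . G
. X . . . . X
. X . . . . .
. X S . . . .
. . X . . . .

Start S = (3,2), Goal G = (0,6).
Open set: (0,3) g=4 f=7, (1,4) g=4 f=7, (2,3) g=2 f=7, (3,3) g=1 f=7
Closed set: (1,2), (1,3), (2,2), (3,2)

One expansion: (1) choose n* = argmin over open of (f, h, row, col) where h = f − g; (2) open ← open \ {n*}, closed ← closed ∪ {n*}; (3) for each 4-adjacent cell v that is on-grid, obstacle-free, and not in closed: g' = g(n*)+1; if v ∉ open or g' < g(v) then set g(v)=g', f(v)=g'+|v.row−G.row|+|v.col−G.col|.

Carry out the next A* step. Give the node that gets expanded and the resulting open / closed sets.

step 1: expand (0,3) (f=7, h=3) → closed; open now [(0,4) g=5 f=7, (1,4) g=4 f=7, (2,3) g=2 f=7, (3,3) g=1 f=7]

expanded=(0,3); open=[(0,4) g=5 f=7, (1,4) g=4 f=7, (2,3) g=2 f=7, (3,3) g=1 f=7]; closed=[(0,3), (1,2), (1,3), (2,2), (3,2)]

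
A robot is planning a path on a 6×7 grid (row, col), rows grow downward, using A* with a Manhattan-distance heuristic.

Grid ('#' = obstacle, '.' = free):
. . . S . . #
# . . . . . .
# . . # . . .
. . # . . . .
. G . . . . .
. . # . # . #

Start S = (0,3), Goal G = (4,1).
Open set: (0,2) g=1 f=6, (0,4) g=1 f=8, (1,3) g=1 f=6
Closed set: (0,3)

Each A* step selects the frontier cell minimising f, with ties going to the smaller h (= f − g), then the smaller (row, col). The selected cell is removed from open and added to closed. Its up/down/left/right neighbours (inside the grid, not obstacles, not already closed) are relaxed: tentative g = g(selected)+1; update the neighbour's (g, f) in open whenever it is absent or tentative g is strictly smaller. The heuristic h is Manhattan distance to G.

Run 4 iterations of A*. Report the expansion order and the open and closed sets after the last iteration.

step 1: expand (0,2) (f=6, h=5) → closed; open now [(0,1) g=2 f=6, (0,4) g=1 f=8, (1,2) g=2 f=6, (1,3) g=1 f=6]
step 2: expand (0,1) (f=6, h=4) → closed; open now [(0,0) g=3 f=8, (0,4) g=1 f=8, (1,1) g=3 f=6, (1,2) g=2 f=6, (1,3) g=1 f=6]
step 3: expand (1,1) (f=6, h=3) → closed; open now [(0,0) g=3 f=8, (0,4) g=1 f=8, (1,2) g=2 f=6, (1,3) g=1 f=6, (2,1) g=4 f=6]
step 4: expand (2,1) (f=6, h=2) → closed; open now [(0,0) g=3 f=8, (0,4) g=1 f=8, (1,2) g=2 f=6, (1,3) g=1 f=6, (2,2) g=5 f=8, (3,1) g=5 f=6]

order=[(0,2) → (0,1) → (1,1) → (2,1)]; open=[(0,0) g=3 f=8, (0,4) g=1 f=8, (1,2) g=2 f=6, (1,3) g=1 f=6, (2,2) g=5 f=8, (3,1) g=5 f=6]; closed=[(0,1), (0,2), (0,3), (1,1), (2,1)]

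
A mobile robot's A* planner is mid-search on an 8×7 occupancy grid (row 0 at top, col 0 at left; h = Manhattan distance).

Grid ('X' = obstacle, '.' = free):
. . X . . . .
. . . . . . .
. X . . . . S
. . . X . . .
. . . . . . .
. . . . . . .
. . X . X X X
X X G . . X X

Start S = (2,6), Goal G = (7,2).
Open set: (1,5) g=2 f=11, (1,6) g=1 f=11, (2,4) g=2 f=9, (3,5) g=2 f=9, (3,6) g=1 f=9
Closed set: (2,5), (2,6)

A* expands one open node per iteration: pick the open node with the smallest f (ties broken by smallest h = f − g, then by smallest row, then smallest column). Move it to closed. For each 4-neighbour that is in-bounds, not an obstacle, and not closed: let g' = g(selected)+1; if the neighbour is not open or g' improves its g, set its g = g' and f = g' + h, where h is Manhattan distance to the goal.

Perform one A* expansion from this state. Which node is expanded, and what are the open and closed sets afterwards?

step 1: expand (2,4) (f=9, h=7) → closed; open now [(1,4) g=3 f=11, (1,5) g=2 f=11, (1,6) g=1 f=11, (2,3) g=3 f=9, (3,4) g=3 f=9, (3,5) g=2 f=9, (3,6) g=1 f=9]

expanded=(2,4); open=[(1,4) g=3 f=11, (1,5) g=2 f=11, (1,6) g=1 f=11, (2,3) g=3 f=9, (3,4) g=3 f=9, (3,5) g=2 f=9, (3,6) g=1 f=9]; closed=[(2,4), (2,5), (2,6)]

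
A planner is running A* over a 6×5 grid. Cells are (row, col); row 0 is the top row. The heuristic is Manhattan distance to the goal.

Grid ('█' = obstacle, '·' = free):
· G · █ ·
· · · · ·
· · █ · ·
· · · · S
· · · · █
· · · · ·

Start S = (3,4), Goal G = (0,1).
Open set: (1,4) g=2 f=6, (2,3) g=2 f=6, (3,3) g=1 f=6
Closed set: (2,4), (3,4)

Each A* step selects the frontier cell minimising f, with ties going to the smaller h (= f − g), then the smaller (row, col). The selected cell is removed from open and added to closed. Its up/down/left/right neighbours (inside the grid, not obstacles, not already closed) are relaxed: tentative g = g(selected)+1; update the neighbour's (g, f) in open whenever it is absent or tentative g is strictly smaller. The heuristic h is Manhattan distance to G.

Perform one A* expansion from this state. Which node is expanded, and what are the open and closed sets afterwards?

step 1: expand (1,4) (f=6, h=4) → closed; open now [(0,4) g=3 f=6, (1,3) g=3 f=6, (2,3) g=2 f=6, (3,3) g=1 f=6]

expanded=(1,4); open=[(0,4) g=3 f=6, (1,3) g=3 f=6, (2,3) g=2 f=6, (3,3) g=1 f=6]; closed=[(1,4), (2,4), (3,4)]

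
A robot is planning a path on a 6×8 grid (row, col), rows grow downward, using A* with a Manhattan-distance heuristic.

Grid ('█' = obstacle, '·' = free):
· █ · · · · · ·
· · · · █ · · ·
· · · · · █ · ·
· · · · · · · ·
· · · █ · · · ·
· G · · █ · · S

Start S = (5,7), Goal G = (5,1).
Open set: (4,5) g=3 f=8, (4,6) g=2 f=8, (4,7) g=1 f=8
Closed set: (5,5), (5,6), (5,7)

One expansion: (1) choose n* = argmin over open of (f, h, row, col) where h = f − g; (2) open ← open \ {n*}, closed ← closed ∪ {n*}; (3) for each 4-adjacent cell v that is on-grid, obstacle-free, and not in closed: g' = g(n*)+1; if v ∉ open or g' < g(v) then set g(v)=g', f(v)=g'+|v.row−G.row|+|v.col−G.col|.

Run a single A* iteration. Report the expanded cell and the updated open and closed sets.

step 1: expand (4,5) (f=8, h=5) → closed; open now [(3,5) g=4 f=10, (4,4) g=4 f=8, (4,6) g=2 f=8, (4,7) g=1 f=8]

expanded=(4,5); open=[(3,5) g=4 f=10, (4,4) g=4 f=8, (4,6) g=2 f=8, (4,7) g=1 f=8]; closed=[(4,5), (5,5), (5,6), (5,7)]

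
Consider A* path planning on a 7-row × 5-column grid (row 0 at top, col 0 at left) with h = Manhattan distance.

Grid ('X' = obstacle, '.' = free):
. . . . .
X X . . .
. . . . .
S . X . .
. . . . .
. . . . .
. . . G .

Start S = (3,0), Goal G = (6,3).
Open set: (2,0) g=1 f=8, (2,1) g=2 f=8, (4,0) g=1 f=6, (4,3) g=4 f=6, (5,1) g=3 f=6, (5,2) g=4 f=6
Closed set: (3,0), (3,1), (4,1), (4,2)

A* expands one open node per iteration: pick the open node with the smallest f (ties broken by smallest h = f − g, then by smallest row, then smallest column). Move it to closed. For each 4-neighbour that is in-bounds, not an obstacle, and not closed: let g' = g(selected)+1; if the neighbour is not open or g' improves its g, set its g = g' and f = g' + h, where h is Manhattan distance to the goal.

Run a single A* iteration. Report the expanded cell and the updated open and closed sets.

expanded=(4,3); open=[(2,0) g=1 f=8, (2,1) g=2 f=8, (3,3) g=5 f=8, (4,0) g=1 f=6, (4,4) g=5 f=8, (5,1) g=3 f=6, (5,2) g=4 f=6, (5,3) g=5 f=6]; closed=[(3,0), (3,1), (4,1), (4,2), (4,3)]

step 1: expand (4,3) (f=6, h=2) → closed; open now [(2,0) g=1 f=8, (2,1) g=2 f=8, (3,3) g=5 f=8, (4,0) g=1 f=6, (4,4) g=5 f=8, (5,1) g=3 f=6, (5,2) g=4 f=6, (5,3) g=5 f=6]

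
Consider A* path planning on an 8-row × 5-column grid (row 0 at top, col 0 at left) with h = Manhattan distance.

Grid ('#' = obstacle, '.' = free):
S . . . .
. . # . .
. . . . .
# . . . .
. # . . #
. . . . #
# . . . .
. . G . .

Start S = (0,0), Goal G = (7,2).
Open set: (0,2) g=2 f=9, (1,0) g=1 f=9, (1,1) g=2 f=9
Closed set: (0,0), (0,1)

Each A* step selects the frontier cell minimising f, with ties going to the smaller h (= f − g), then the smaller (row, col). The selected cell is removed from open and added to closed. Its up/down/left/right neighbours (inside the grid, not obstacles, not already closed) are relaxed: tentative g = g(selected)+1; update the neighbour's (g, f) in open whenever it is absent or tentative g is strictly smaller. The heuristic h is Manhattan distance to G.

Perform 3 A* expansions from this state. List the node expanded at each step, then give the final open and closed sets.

step 1: expand (0,2) (f=9, h=7) → closed; open now [(0,3) g=3 f=11, (1,0) g=1 f=9, (1,1) g=2 f=9]
step 2: expand (1,1) (f=9, h=7) → closed; open now [(0,3) g=3 f=11, (1,0) g=1 f=9, (2,1) g=3 f=9]
step 3: expand (2,1) (f=9, h=6) → closed; open now [(0,3) g=3 f=11, (1,0) g=1 f=9, (2,0) g=4 f=11, (2,2) g=4 f=9, (3,1) g=4 f=9]

order=[(0,2) → (1,1) → (2,1)]; open=[(0,3) g=3 f=11, (1,0) g=1 f=9, (2,0) g=4 f=11, (2,2) g=4 f=9, (3,1) g=4 f=9]; closed=[(0,0), (0,1), (0,2), (1,1), (2,1)]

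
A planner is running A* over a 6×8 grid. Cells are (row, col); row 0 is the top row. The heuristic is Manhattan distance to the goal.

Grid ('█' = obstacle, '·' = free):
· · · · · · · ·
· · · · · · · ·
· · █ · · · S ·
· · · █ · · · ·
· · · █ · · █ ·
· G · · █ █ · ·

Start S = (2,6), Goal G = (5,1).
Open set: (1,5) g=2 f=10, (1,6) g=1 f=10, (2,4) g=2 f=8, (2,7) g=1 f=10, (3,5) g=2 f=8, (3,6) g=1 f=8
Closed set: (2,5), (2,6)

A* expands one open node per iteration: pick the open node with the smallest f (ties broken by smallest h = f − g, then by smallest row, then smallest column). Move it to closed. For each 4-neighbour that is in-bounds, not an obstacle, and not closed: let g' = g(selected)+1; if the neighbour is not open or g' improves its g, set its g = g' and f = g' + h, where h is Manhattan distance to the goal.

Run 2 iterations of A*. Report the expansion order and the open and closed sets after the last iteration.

step 1: expand (2,4) (f=8, h=6) → closed; open now [(1,4) g=3 f=10, (1,5) g=2 f=10, (1,6) g=1 f=10, (2,3) g=3 f=8, (2,7) g=1 f=10, (3,4) g=3 f=8, (3,5) g=2 f=8, (3,6) g=1 f=8]
step 2: expand (2,3) (f=8, h=5) → closed; open now [(1,3) g=4 f=10, (1,4) g=3 f=10, (1,5) g=2 f=10, (1,6) g=1 f=10, (2,7) g=1 f=10, (3,4) g=3 f=8, (3,5) g=2 f=8, (3,6) g=1 f=8]

order=[(2,4) → (2,3)]; open=[(1,3) g=4 f=10, (1,4) g=3 f=10, (1,5) g=2 f=10, (1,6) g=1 f=10, (2,7) g=1 f=10, (3,4) g=3 f=8, (3,5) g=2 f=8, (3,6) g=1 f=8]; closed=[(2,3), (2,4), (2,5), (2,6)]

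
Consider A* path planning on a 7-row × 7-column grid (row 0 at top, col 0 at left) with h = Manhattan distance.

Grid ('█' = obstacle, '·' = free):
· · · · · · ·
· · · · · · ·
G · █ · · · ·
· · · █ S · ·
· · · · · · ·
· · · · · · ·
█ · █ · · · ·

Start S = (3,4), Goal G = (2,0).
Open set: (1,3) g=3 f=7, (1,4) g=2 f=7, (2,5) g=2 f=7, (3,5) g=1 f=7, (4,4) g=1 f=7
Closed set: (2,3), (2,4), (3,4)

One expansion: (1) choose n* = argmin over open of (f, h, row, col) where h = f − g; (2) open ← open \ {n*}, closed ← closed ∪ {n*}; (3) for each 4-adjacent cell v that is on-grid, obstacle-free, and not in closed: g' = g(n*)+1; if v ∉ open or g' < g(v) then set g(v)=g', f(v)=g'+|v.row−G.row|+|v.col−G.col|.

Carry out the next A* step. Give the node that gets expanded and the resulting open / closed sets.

step 1: expand (1,3) (f=7, h=4) → closed; open now [(0,3) g=4 f=9, (1,2) g=4 f=7, (1,4) g=2 f=7, (2,5) g=2 f=7, (3,5) g=1 f=7, (4,4) g=1 f=7]

expanded=(1,3); open=[(0,3) g=4 f=9, (1,2) g=4 f=7, (1,4) g=2 f=7, (2,5) g=2 f=7, (3,5) g=1 f=7, (4,4) g=1 f=7]; closed=[(1,3), (2,3), (2,4), (3,4)]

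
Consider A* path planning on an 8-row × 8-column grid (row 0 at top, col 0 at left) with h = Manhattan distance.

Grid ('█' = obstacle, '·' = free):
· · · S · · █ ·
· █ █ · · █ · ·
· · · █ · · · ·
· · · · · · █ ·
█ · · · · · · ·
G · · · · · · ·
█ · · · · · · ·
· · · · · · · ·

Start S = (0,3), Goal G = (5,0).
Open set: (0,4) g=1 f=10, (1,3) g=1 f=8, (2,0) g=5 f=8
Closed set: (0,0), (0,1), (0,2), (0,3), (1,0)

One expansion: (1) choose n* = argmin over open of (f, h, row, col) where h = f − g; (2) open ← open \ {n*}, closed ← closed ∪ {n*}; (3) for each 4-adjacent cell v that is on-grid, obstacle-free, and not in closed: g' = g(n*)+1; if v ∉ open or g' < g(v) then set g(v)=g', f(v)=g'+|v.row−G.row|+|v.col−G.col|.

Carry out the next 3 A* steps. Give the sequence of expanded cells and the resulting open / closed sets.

order=[(2,0) → (3,0) → (1,3)]; open=[(0,4) g=1 f=10, (1,4) g=2 f=10, (2,1) g=6 f=10, (3,1) g=7 f=10]; closed=[(0,0), (0,1), (0,2), (0,3), (1,0), (1,3), (2,0), (3,0)]

step 1: expand (2,0) (f=8, h=3) → closed; open now [(0,4) g=1 f=10, (1,3) g=1 f=8, (2,1) g=6 f=10, (3,0) g=6 f=8]
step 2: expand (3,0) (f=8, h=2) → closed; open now [(0,4) g=1 f=10, (1,3) g=1 f=8, (2,1) g=6 f=10, (3,1) g=7 f=10]
step 3: expand (1,3) (f=8, h=7) → closed; open now [(0,4) g=1 f=10, (1,4) g=2 f=10, (2,1) g=6 f=10, (3,1) g=7 f=10]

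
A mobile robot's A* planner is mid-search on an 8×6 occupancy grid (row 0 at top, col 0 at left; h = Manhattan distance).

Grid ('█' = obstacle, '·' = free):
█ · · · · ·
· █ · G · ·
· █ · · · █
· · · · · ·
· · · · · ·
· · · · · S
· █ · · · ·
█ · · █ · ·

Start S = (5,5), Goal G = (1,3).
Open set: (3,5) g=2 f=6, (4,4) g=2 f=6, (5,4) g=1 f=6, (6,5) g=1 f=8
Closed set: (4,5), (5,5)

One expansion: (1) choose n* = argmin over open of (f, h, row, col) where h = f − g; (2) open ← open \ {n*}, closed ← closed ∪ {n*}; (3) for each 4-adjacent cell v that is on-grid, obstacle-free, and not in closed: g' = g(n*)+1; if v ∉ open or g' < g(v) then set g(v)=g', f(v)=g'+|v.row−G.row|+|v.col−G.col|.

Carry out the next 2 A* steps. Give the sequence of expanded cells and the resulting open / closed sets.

order=[(3,5) → (3,4)]; open=[(2,4) g=4 f=6, (3,3) g=4 f=6, (4,4) g=2 f=6, (5,4) g=1 f=6, (6,5) g=1 f=8]; closed=[(3,4), (3,5), (4,5), (5,5)]

step 1: expand (3,5) (f=6, h=4) → closed; open now [(3,4) g=3 f=6, (4,4) g=2 f=6, (5,4) g=1 f=6, (6,5) g=1 f=8]
step 2: expand (3,4) (f=6, h=3) → closed; open now [(2,4) g=4 f=6, (3,3) g=4 f=6, (4,4) g=2 f=6, (5,4) g=1 f=6, (6,5) g=1 f=8]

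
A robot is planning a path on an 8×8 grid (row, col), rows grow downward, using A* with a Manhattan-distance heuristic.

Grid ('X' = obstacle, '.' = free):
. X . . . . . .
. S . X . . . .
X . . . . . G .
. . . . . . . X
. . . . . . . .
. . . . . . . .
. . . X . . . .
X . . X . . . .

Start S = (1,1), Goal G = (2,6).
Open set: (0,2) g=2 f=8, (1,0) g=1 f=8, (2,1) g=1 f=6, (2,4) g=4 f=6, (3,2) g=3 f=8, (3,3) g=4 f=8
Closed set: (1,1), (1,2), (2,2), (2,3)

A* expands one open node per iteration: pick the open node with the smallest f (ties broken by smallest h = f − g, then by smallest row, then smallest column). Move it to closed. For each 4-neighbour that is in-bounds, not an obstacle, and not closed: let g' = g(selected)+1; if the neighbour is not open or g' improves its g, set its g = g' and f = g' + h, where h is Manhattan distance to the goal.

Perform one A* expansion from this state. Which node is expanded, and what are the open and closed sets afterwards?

expanded=(2,4); open=[(0,2) g=2 f=8, (1,0) g=1 f=8, (1,4) g=5 f=8, (2,1) g=1 f=6, (2,5) g=5 f=6, (3,2) g=3 f=8, (3,3) g=4 f=8, (3,4) g=5 f=8]; closed=[(1,1), (1,2), (2,2), (2,3), (2,4)]

step 1: expand (2,4) (f=6, h=2) → closed; open now [(0,2) g=2 f=8, (1,0) g=1 f=8, (1,4) g=5 f=8, (2,1) g=1 f=6, (2,5) g=5 f=6, (3,2) g=3 f=8, (3,3) g=4 f=8, (3,4) g=5 f=8]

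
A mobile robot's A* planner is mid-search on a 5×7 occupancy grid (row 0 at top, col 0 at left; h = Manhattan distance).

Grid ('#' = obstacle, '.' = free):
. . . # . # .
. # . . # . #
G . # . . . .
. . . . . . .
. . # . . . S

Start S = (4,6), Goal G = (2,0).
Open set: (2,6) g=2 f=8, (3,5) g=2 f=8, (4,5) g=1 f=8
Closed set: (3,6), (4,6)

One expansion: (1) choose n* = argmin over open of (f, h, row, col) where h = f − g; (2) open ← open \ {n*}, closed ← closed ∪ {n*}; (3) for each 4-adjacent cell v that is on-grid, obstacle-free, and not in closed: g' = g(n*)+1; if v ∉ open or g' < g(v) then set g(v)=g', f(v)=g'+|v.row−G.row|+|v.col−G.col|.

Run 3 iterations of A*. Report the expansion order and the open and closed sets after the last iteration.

step 1: expand (2,6) (f=8, h=6) → closed; open now [(2,5) g=3 f=8, (3,5) g=2 f=8, (4,5) g=1 f=8]
step 2: expand (2,5) (f=8, h=5) → closed; open now [(1,5) g=4 f=10, (2,4) g=4 f=8, (3,5) g=2 f=8, (4,5) g=1 f=8]
step 3: expand (2,4) (f=8, h=4) → closed; open now [(1,5) g=4 f=10, (2,3) g=5 f=8, (3,4) g=5 f=10, (3,5) g=2 f=8, (4,5) g=1 f=8]

order=[(2,6) → (2,5) → (2,4)]; open=[(1,5) g=4 f=10, (2,3) g=5 f=8, (3,4) g=5 f=10, (3,5) g=2 f=8, (4,5) g=1 f=8]; closed=[(2,4), (2,5), (2,6), (3,6), (4,6)]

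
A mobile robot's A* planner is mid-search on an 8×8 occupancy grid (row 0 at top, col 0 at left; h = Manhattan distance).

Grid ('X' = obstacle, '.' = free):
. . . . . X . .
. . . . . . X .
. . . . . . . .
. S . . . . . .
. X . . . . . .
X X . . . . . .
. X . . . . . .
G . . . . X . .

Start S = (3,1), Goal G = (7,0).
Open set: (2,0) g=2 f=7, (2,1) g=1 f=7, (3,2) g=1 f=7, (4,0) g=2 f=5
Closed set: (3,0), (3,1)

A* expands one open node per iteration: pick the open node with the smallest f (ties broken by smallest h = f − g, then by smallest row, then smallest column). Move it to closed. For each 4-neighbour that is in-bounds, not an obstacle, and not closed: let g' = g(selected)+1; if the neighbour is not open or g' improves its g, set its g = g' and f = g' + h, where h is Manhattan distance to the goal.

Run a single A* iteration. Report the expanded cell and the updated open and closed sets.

expanded=(4,0); open=[(2,0) g=2 f=7, (2,1) g=1 f=7, (3,2) g=1 f=7]; closed=[(3,0), (3,1), (4,0)]

step 1: expand (4,0) (f=5, h=3) → closed; open now [(2,0) g=2 f=7, (2,1) g=1 f=7, (3,2) g=1 f=7]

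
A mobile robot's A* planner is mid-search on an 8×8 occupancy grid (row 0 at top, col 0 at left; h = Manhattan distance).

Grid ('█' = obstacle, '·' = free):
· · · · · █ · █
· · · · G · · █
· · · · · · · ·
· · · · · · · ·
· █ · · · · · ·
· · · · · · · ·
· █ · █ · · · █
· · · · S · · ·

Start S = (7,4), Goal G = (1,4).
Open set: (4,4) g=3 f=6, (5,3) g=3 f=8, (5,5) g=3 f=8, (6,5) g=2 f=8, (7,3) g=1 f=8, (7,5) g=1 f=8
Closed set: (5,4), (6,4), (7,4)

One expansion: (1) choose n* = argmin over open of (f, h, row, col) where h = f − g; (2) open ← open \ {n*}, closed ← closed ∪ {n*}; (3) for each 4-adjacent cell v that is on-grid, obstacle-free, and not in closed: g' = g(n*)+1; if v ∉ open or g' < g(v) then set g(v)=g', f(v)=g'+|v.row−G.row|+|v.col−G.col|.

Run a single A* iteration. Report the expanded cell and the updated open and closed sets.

expanded=(4,4); open=[(3,4) g=4 f=6, (4,3) g=4 f=8, (4,5) g=4 f=8, (5,3) g=3 f=8, (5,5) g=3 f=8, (6,5) g=2 f=8, (7,3) g=1 f=8, (7,5) g=1 f=8]; closed=[(4,4), (5,4), (6,4), (7,4)]

step 1: expand (4,4) (f=6, h=3) → closed; open now [(3,4) g=4 f=6, (4,3) g=4 f=8, (4,5) g=4 f=8, (5,3) g=3 f=8, (5,5) g=3 f=8, (6,5) g=2 f=8, (7,3) g=1 f=8, (7,5) g=1 f=8]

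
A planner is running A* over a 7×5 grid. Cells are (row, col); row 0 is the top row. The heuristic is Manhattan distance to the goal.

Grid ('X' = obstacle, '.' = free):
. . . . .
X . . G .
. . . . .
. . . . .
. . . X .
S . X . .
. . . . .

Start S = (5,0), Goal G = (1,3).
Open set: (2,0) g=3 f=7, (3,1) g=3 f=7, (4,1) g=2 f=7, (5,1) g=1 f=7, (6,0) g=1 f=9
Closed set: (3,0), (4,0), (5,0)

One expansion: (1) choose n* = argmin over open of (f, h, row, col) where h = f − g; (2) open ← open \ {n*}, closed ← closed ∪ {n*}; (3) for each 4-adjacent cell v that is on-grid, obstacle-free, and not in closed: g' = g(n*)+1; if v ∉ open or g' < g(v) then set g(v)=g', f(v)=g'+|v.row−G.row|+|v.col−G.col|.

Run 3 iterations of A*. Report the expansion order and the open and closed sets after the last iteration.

step 1: expand (2,0) (f=7, h=4) → closed; open now [(2,1) g=4 f=7, (3,1) g=3 f=7, (4,1) g=2 f=7, (5,1) g=1 f=7, (6,0) g=1 f=9]
step 2: expand (2,1) (f=7, h=3) → closed; open now [(1,1) g=5 f=7, (2,2) g=5 f=7, (3,1) g=3 f=7, (4,1) g=2 f=7, (5,1) g=1 f=7, (6,0) g=1 f=9]
step 3: expand (1,1) (f=7, h=2) → closed; open now [(0,1) g=6 f=9, (1,2) g=6 f=7, (2,2) g=5 f=7, (3,1) g=3 f=7, (4,1) g=2 f=7, (5,1) g=1 f=7, (6,0) g=1 f=9]

order=[(2,0) → (2,1) → (1,1)]; open=[(0,1) g=6 f=9, (1,2) g=6 f=7, (2,2) g=5 f=7, (3,1) g=3 f=7, (4,1) g=2 f=7, (5,1) g=1 f=7, (6,0) g=1 f=9]; closed=[(1,1), (2,0), (2,1), (3,0), (4,0), (5,0)]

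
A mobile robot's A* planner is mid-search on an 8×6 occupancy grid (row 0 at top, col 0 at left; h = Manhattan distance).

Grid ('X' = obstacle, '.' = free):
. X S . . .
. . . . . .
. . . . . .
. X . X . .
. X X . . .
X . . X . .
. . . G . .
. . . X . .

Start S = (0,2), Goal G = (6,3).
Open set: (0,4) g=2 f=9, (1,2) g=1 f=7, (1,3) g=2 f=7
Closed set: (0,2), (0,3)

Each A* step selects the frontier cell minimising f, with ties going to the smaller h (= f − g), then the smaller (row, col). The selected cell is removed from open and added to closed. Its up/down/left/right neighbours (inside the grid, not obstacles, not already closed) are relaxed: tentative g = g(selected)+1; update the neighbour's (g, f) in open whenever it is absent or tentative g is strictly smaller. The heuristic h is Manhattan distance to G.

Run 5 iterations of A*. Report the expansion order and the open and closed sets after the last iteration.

order=[(1,3) → (2,3) → (1,2) → (2,2) → (3,2)]; open=[(0,4) g=2 f=9, (1,1) g=2 f=9, (1,4) g=3 f=9, (2,1) g=3 f=9, (2,4) g=4 f=9]; closed=[(0,2), (0,3), (1,2), (1,3), (2,2), (2,3), (3,2)]

step 1: expand (1,3) (f=7, h=5) → closed; open now [(0,4) g=2 f=9, (1,2) g=1 f=7, (1,4) g=3 f=9, (2,3) g=3 f=7]
step 2: expand (2,3) (f=7, h=4) → closed; open now [(0,4) g=2 f=9, (1,2) g=1 f=7, (1,4) g=3 f=9, (2,2) g=4 f=9, (2,4) g=4 f=9]
step 3: expand (1,2) (f=7, h=6) → closed; open now [(0,4) g=2 f=9, (1,1) g=2 f=9, (1,4) g=3 f=9, (2,2) g=2 f=7, (2,4) g=4 f=9]
step 4: expand (2,2) (f=7, h=5) → closed; open now [(0,4) g=2 f=9, (1,1) g=2 f=9, (1,4) g=3 f=9, (2,1) g=3 f=9, (2,4) g=4 f=9, (3,2) g=3 f=7]
step 5: expand (3,2) (f=7, h=4) → closed; open now [(0,4) g=2 f=9, (1,1) g=2 f=9, (1,4) g=3 f=9, (2,1) g=3 f=9, (2,4) g=4 f=9]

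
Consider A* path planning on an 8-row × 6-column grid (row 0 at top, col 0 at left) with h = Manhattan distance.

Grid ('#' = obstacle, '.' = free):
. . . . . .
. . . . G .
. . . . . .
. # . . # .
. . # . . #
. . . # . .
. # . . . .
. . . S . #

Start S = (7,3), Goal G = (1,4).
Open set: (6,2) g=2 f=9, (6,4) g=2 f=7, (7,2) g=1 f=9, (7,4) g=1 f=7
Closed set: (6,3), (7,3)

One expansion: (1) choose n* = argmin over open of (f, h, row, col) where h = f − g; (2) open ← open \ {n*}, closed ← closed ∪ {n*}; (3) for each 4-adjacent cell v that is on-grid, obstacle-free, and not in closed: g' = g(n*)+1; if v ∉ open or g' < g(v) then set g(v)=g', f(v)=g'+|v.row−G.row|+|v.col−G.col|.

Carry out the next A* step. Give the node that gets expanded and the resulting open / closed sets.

expanded=(6,4); open=[(5,4) g=3 f=7, (6,2) g=2 f=9, (6,5) g=3 f=9, (7,2) g=1 f=9, (7,4) g=1 f=7]; closed=[(6,3), (6,4), (7,3)]

step 1: expand (6,4) (f=7, h=5) → closed; open now [(5,4) g=3 f=7, (6,2) g=2 f=9, (6,5) g=3 f=9, (7,2) g=1 f=9, (7,4) g=1 f=7]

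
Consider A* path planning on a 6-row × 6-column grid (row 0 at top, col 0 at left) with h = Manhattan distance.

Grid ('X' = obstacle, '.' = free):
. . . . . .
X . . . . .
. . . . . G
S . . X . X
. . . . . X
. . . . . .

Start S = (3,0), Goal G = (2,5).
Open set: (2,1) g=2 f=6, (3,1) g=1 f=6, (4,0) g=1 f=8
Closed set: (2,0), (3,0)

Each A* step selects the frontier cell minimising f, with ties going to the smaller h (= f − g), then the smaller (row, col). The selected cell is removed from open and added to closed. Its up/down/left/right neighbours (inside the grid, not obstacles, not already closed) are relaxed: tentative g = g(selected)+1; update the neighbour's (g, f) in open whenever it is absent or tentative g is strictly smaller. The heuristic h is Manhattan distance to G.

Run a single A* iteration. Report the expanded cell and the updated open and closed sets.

expanded=(2,1); open=[(1,1) g=3 f=8, (2,2) g=3 f=6, (3,1) g=1 f=6, (4,0) g=1 f=8]; closed=[(2,0), (2,1), (3,0)]

step 1: expand (2,1) (f=6, h=4) → closed; open now [(1,1) g=3 f=8, (2,2) g=3 f=6, (3,1) g=1 f=6, (4,0) g=1 f=8]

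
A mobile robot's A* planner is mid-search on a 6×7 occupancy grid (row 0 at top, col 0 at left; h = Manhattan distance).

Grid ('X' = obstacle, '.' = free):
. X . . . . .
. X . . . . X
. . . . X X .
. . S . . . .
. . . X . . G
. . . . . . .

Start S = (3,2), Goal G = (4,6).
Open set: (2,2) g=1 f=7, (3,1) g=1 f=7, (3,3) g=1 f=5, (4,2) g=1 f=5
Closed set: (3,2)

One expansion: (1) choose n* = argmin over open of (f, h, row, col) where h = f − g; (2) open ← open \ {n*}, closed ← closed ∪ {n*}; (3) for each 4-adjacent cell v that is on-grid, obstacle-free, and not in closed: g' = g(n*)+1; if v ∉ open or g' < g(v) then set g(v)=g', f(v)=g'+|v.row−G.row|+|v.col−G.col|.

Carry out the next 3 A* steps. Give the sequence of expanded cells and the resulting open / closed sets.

step 1: expand (3,3) (f=5, h=4) → closed; open now [(2,2) g=1 f=7, (2,3) g=2 f=7, (3,1) g=1 f=7, (3,4) g=2 f=5, (4,2) g=1 f=5]
step 2: expand (3,4) (f=5, h=3) → closed; open now [(2,2) g=1 f=7, (2,3) g=2 f=7, (3,1) g=1 f=7, (3,5) g=3 f=5, (4,2) g=1 f=5, (4,4) g=3 f=5]
step 3: expand (3,5) (f=5, h=2) → closed; open now [(2,2) g=1 f=7, (2,3) g=2 f=7, (3,1) g=1 f=7, (3,6) g=4 f=5, (4,2) g=1 f=5, (4,4) g=3 f=5, (4,5) g=4 f=5]

order=[(3,3) → (3,4) → (3,5)]; open=[(2,2) g=1 f=7, (2,3) g=2 f=7, (3,1) g=1 f=7, (3,6) g=4 f=5, (4,2) g=1 f=5, (4,4) g=3 f=5, (4,5) g=4 f=5]; closed=[(3,2), (3,3), (3,4), (3,5)]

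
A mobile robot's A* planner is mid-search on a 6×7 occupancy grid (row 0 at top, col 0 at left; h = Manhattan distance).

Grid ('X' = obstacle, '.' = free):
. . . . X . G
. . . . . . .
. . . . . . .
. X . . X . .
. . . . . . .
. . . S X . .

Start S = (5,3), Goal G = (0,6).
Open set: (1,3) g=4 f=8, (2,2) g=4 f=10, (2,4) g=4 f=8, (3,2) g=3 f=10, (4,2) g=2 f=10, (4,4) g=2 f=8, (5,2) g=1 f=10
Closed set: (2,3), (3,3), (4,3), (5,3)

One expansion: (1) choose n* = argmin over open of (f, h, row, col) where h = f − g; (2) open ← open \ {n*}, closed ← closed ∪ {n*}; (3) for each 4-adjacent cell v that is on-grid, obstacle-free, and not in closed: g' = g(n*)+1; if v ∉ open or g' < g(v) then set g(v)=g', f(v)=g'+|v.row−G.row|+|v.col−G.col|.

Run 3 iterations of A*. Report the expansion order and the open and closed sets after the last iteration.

step 1: expand (1,3) (f=8, h=4) → closed; open now [(0,3) g=5 f=8, (1,2) g=5 f=10, (1,4) g=5 f=8, (2,2) g=4 f=10, (2,4) g=4 f=8, (3,2) g=3 f=10, (4,2) g=2 f=10, (4,4) g=2 f=8, (5,2) g=1 f=10]
step 2: expand (0,3) (f=8, h=3) → closed; open now [(0,2) g=6 f=10, (1,2) g=5 f=10, (1,4) g=5 f=8, (2,2) g=4 f=10, (2,4) g=4 f=8, (3,2) g=3 f=10, (4,2) g=2 f=10, (4,4) g=2 f=8, (5,2) g=1 f=10]
step 3: expand (1,4) (f=8, h=3) → closed; open now [(0,2) g=6 f=10, (1,2) g=5 f=10, (1,5) g=6 f=8, (2,2) g=4 f=10, (2,4) g=4 f=8, (3,2) g=3 f=10, (4,2) g=2 f=10, (4,4) g=2 f=8, (5,2) g=1 f=10]

order=[(1,3) → (0,3) → (1,4)]; open=[(0,2) g=6 f=10, (1,2) g=5 f=10, (1,5) g=6 f=8, (2,2) g=4 f=10, (2,4) g=4 f=8, (3,2) g=3 f=10, (4,2) g=2 f=10, (4,4) g=2 f=8, (5,2) g=1 f=10]; closed=[(0,3), (1,3), (1,4), (2,3), (3,3), (4,3), (5,3)]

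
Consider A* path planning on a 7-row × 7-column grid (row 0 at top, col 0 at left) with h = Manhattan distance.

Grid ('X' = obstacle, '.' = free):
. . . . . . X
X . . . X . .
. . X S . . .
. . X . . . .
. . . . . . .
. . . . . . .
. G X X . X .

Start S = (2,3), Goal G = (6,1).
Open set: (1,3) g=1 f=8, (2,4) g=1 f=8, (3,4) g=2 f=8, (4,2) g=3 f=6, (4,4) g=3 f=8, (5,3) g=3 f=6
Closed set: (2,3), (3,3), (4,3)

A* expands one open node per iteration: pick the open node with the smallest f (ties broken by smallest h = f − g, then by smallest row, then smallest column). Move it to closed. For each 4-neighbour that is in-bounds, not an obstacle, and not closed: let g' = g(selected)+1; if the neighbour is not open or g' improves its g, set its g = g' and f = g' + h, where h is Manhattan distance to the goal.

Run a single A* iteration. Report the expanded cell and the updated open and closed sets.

step 1: expand (4,2) (f=6, h=3) → closed; open now [(1,3) g=1 f=8, (2,4) g=1 f=8, (3,4) g=2 f=8, (4,1) g=4 f=6, (4,4) g=3 f=8, (5,2) g=4 f=6, (5,3) g=3 f=6]

expanded=(4,2); open=[(1,3) g=1 f=8, (2,4) g=1 f=8, (3,4) g=2 f=8, (4,1) g=4 f=6, (4,4) g=3 f=8, (5,2) g=4 f=6, (5,3) g=3 f=6]; closed=[(2,3), (3,3), (4,2), (4,3)]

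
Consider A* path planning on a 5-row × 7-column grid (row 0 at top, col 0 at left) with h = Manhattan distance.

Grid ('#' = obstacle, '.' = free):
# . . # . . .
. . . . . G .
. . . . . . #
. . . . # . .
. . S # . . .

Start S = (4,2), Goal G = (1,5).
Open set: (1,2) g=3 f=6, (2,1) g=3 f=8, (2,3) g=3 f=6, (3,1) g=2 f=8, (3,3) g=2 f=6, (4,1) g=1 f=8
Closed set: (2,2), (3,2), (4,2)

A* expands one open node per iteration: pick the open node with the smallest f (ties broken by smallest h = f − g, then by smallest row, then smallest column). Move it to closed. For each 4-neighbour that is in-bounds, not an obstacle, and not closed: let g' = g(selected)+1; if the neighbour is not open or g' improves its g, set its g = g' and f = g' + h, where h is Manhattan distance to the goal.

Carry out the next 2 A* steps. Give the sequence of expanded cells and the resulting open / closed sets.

step 1: expand (1,2) (f=6, h=3) → closed; open now [(0,2) g=4 f=8, (1,1) g=4 f=8, (1,3) g=4 f=6, (2,1) g=3 f=8, (2,3) g=3 f=6, (3,1) g=2 f=8, (3,3) g=2 f=6, (4,1) g=1 f=8]
step 2: expand (1,3) (f=6, h=2) → closed; open now [(0,2) g=4 f=8, (1,1) g=4 f=8, (1,4) g=5 f=6, (2,1) g=3 f=8, (2,3) g=3 f=6, (3,1) g=2 f=8, (3,3) g=2 f=6, (4,1) g=1 f=8]

order=[(1,2) → (1,3)]; open=[(0,2) g=4 f=8, (1,1) g=4 f=8, (1,4) g=5 f=6, (2,1) g=3 f=8, (2,3) g=3 f=6, (3,1) g=2 f=8, (3,3) g=2 f=6, (4,1) g=1 f=8]; closed=[(1,2), (1,3), (2,2), (3,2), (4,2)]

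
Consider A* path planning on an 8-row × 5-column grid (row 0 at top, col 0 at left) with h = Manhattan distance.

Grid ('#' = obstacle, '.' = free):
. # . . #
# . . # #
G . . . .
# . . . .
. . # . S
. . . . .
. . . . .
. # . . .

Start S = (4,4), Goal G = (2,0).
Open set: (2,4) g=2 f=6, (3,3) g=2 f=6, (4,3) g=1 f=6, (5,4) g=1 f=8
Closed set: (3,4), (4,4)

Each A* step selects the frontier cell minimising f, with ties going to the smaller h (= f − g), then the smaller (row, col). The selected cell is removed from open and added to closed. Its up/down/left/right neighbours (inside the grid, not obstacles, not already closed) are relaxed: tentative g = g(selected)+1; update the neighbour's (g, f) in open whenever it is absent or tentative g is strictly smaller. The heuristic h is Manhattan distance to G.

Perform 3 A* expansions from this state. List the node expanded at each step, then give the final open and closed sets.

order=[(2,4) → (2,3) → (2,2)]; open=[(1,2) g=5 f=8, (2,1) g=5 f=6, (3,2) g=5 f=8, (3,3) g=2 f=6, (4,3) g=1 f=6, (5,4) g=1 f=8]; closed=[(2,2), (2,3), (2,4), (3,4), (4,4)]

step 1: expand (2,4) (f=6, h=4) → closed; open now [(2,3) g=3 f=6, (3,3) g=2 f=6, (4,3) g=1 f=6, (5,4) g=1 f=8]
step 2: expand (2,3) (f=6, h=3) → closed; open now [(2,2) g=4 f=6, (3,3) g=2 f=6, (4,3) g=1 f=6, (5,4) g=1 f=8]
step 3: expand (2,2) (f=6, h=2) → closed; open now [(1,2) g=5 f=8, (2,1) g=5 f=6, (3,2) g=5 f=8, (3,3) g=2 f=6, (4,3) g=1 f=6, (5,4) g=1 f=8]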